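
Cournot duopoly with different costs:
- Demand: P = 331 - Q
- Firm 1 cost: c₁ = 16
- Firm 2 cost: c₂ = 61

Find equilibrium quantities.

q₁* = 120.0, q₂* = 75.0

Work:
Reaction: q₁ = (331 - 16 - q₂)/2
Reaction: q₂ = (331 - 61 - q₁)/2
Solve simultaneously:
q₁* = (331 - 2×16 + 61)/3 = 120.0
q₂* = (331 - 2×61 + 16)/3 = 75.0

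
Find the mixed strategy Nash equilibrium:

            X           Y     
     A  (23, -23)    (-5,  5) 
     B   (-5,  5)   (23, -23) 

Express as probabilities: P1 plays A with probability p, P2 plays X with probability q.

p = 0.5, q = 0.5

Work:
Find probabilities that make opponent indifferent:
P2 chooses q to make P1 indifferent between A and B
P1 chooses p to make P2 indifferent between X and Y
Mixed NE: P1 plays (A: 0.5, B: 0.5), P2 plays (X: 0.5, Y: 0.5)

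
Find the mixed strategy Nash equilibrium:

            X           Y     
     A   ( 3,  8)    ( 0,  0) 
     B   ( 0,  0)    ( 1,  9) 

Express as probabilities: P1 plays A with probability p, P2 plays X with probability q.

p = 0.5294, q = 0.25

Work:
Find probabilities that make opponent indifferent:
P2 chooses q to make P1 indifferent between A and B
P1 chooses p to make P2 indifferent between X and Y
Mixed NE: P1 plays (A: 0.5294, B: 0.4706), P2 plays (X: 0.25, Y: 0.75)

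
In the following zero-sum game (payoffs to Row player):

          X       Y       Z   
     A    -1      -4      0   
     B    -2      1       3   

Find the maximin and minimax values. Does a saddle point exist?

Maximin = -2, Minimax = -1, Saddle: False

Work:
Row minimums: [-4, -2] → maximin = -2
Column maximums: [-1, 1, 3] → minimax = -1
No saddle point (maximin ≠ minimax). Mixed strategy needed.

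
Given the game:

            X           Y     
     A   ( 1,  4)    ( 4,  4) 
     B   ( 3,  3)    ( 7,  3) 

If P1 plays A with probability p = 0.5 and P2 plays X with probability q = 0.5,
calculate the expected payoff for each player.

E[P1] = 3.75, E[P2] = 3.5

Work:
E[P1] = p·q·π₁(A,X) + p·(1-q)·π₁(A,Y) + (1-p)·q·π₁(B,X) + (1-p)·(1-q)·π₁(B,Y)
= 0.5·0.5·1 + 0.5·0.5·4 + 0.5·0.5·3 + 0.5·0.5·7
= 3.75

E[P2] = 3.5 (similar calculation)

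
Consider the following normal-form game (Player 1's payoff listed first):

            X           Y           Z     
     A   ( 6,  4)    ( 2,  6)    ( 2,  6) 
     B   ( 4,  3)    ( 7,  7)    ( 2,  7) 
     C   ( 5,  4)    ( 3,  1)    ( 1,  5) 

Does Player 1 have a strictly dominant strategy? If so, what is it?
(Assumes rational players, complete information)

No strictly dominant strategy exists for Player 1

Work:
A strategy strictly dominates another if it gives a strictly higher payoff against every opponent action. Compare each pair of P1's strategies column-by-column:
  A vs B: [6 vs 4, 2 vs 7, 2 vs 2] → A does not strictly dominate B (column Y: 2 ≤ 7)
  A vs C: [6 vs 5, 2 vs 3, 2 vs 1] → A does not strictly dominate C (column Y: 2 ≤ 3)
  B vs A: [4 vs 6, 7 vs 2, 2 vs 2] → B does not strictly dominate A (column X: 4 ≤ 6)
  B vs C: [4 vs 5, 7 vs 3, 2 vs 1] → B does not strictly dominate C (column X: 4 ≤ 5)
  C vs A: [5 vs 6, 3 vs 2, 1 vs 2] → C does not strictly dominate A (column X: 5 ≤ 6)
  C vs B: [5 vs 4, 3 vs 7, 1 vs 2] → C does not strictly dominate B (column Y: 3 ≤ 7)
No single strategy strictly dominates all others → no strictly dominant strategy.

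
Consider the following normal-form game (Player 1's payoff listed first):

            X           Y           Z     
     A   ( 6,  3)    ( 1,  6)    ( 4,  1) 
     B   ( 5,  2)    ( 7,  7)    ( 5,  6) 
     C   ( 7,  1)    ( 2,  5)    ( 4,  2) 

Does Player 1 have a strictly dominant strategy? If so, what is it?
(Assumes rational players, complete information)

No strictly dominant strategy exists for Player 1

Work:
A strategy strictly dominates another if it gives a strictly higher payoff against every opponent action. Compare each pair of P1's strategies column-by-column:
  A vs B: [6 vs 5, 1 vs 7, 4 vs 5] → A does not strictly dominate B (column Y: 1 ≤ 7)
  A vs C: [6 vs 7, 1 vs 2, 4 vs 4] → A does not strictly dominate C (column X: 6 ≤ 7)
  B vs A: [5 vs 6, 7 vs 1, 5 vs 4] → B does not strictly dominate A (column X: 5 ≤ 6)
  B vs C: [5 vs 7, 7 vs 2, 5 vs 4] → B does not strictly dominate C (column X: 5 ≤ 7)
  C vs A: [7 vs 6, 2 vs 1, 4 vs 4] → C does not strictly dominate A (column Z: 4 ≤ 4)
  C vs B: [7 vs 5, 2 vs 7, 4 vs 5] → C does not strictly dominate B (column Y: 2 ≤ 7)
No single strategy strictly dominates all others → no strictly dominant strategy.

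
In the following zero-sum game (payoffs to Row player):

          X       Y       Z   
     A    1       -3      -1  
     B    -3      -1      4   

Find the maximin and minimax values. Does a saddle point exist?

Maximin = -3, Minimax = -1, Saddle: False

Work:
Row minimums: [-3, -3] → maximin = -3
Column maximums: [1, -1, 4] → minimax = -1
No saddle point (maximin ≠ minimax). Mixed strategy needed.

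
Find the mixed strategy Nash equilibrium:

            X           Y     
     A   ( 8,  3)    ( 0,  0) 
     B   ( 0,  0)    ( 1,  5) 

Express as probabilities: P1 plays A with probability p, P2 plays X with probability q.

p = 0.625, q = 0.1111

Work:
Find probabilities that make opponent indifferent:
P2 chooses q to make P1 indifferent between A and B
P1 chooses p to make P2 indifferent between X and Y
Mixed NE: P1 plays (A: 0.625, B: 0.375), P2 plays (X: 0.1111, Y: 0.8889)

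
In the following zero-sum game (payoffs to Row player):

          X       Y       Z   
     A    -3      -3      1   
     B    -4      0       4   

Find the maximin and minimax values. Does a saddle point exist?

Maximin = -3, Minimax = -3, Saddle: True

Work:
Row minimums: [-3, -4] → maximin = -3
Column maximums: [-3, 0, 4] → minimax = -3
Saddle point exists! Game value = -3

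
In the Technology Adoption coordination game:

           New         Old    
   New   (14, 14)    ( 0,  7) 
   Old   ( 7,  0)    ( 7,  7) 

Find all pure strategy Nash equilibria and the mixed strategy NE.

Pure NE: (New, New) and (Old, Old); Mixed NE: p = 0.5, q = 0.5

Work:
Check pure NE:
(New, New): (14, 14) - no unilateral deviation beneficial
(Old, Old): (7, 7) - no unilateral deviation beneficial
Mixed NE: P1 plays New with p = 0.5, P2 plays New with q = 0.5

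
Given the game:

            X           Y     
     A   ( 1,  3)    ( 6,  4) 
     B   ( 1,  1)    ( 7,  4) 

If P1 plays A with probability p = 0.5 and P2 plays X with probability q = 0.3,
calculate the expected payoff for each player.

E[P1] = 4.85, E[P2] = 3.4

Work:
E[P1] = p·q·π₁(A,X) + p·(1-q)·π₁(A,Y) + (1-p)·q·π₁(B,X) + (1-p)·(1-q)·π₁(B,Y)
= 0.5·0.3·1 + 0.5·0.7·6 + 0.5·0.3·1 + 0.5·0.7·7
= 4.85

E[P2] = 3.4 (similar calculation)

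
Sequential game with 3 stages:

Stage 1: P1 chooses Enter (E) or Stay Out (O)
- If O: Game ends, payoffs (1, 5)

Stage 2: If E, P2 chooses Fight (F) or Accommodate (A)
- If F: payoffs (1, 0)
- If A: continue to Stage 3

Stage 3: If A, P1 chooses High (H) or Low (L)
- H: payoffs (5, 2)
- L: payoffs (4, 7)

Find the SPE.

SPE: (E, A, H); Outcome (5, 2)

Work:
Stage 3: P1 chooses H (5 vs 4)
Stage 2: P2: F->0, A->2 (anticipating H). Choose A
Stage 1: P1: O->1, E->5 (anticipating A, H). Choose E
SPE path: E -> A -> H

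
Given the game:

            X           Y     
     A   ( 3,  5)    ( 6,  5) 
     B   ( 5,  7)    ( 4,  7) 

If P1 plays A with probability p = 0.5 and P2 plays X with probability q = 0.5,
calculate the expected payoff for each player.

E[P1] = 4.5, E[P2] = 6.0

Work:
E[P1] = p·q·π₁(A,X) + p·(1-q)·π₁(A,Y) + (1-p)·q·π₁(B,X) + (1-p)·(1-q)·π₁(B,Y)
= 0.5·0.5·3 + 0.5·0.5·6 + 0.5·0.5·5 + 0.5·0.5·4
= 4.5

E[P2] = 6.0 (similar calculation)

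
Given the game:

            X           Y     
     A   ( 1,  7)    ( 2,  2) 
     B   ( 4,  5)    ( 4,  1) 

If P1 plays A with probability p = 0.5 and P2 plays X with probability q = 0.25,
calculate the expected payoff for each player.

E[P1] = 2.875, E[P2] = 2.625

Work:
E[P1] = p·q·π₁(A,X) + p·(1-q)·π₁(A,Y) + (1-p)·q·π₁(B,X) + (1-p)·(1-q)·π₁(B,Y)
= 0.5·0.25·1 + 0.5·0.75·2 + 0.5·0.25·4 + 0.5·0.75·4
= 2.875

E[P2] = 2.625 (similar calculation)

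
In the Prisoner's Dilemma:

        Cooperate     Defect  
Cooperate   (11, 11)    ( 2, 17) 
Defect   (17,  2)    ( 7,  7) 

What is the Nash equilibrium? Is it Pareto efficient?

(Defect, Defect) is NE; not Pareto efficient

Work:
Defect dominates Cooperate for both players:
If P2 cooperates: Defect (17) > Cooperate (11)
If P2 defects: Defect (7) > Cooperate (2)
NE: (Defect, Defect) with payoff (7, 7)
But (Cooperate, Cooperate) = (11, 11) Pareto dominates (7, 7)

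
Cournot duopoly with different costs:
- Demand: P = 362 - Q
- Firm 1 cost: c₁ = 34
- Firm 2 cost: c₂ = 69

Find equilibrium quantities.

q₁* = 121.0, q₂* = 86.0

Work:
Reaction: q₁ = (362 - 34 - q₂)/2
Reaction: q₂ = (362 - 69 - q₁)/2
Solve simultaneously:
q₁* = (362 - 2×34 + 69)/3 = 121.0
q₂* = (362 - 2×69 + 34)/3 = 86.0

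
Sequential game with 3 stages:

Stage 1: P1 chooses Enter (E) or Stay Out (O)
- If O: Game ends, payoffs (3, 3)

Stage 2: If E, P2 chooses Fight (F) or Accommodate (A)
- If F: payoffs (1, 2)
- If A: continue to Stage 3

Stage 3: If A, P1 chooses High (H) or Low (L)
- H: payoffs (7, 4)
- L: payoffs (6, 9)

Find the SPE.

SPE: (E, A, H); Outcome (7, 4)

Work:
Stage 3: P1 chooses H (7 vs 6)
Stage 2: P2: F->2, A->4 (anticipating H). Choose A
Stage 1: P1: O->3, E->7 (anticipating A, H). Choose E
SPE path: E -> A -> H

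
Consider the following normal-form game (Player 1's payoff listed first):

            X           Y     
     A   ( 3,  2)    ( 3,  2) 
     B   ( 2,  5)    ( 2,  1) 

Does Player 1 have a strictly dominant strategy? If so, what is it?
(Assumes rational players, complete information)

Yes, Player 1's strictly dominant strategy is A

Work:
A strategy strictly dominates another if it gives a strictly higher payoff against every opponent action. Compare each pair of P1's strategies column-by-column:
  A vs B: [3 vs 2, 3 vs 2] → A strictly dominates B
  B vs A: [2 vs 3, 2 vs 3] → B does not strictly dominate A (column X: 2 ≤ 3)
A strictly dominates every other strategy → strictly dominant.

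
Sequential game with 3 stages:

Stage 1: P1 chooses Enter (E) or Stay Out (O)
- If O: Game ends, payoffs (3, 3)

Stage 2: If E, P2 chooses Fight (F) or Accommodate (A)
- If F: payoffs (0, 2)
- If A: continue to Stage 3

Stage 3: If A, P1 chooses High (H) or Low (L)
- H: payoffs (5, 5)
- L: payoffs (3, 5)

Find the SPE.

SPE: (E, A, H); Outcome (5, 5)

Work:
Stage 3: P1 chooses H (5 vs 3)
Stage 2: P2: F->2, A->5 (anticipating H). Choose A
Stage 1: P1: O->3, E->5 (anticipating A, H). Choose E
SPE path: E -> A -> H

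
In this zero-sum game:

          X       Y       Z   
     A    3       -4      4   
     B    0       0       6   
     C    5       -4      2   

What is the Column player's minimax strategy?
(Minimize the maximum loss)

Column should play Y, value = 0

Work:
Column player minimizes Row's maximum payoff:
Column X: max payoff to Row = 5
Column Y: max payoff to Row = 0
Column Z: max payoff to Row = 6
Minimum is 0, achieved by column Y.
Minimax strategy: Y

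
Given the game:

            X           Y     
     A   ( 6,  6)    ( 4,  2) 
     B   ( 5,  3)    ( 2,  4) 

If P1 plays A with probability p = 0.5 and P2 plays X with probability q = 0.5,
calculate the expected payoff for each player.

E[P1] = 4.25, E[P2] = 3.75

Work:
E[P1] = p·q·π₁(A,X) + p·(1-q)·π₁(A,Y) + (1-p)·q·π₁(B,X) + (1-p)·(1-q)·π₁(B,Y)
= 0.5·0.5·6 + 0.5·0.5·4 + 0.5·0.5·5 + 0.5·0.5·2
= 4.25

E[P2] = 3.75 (similar calculation)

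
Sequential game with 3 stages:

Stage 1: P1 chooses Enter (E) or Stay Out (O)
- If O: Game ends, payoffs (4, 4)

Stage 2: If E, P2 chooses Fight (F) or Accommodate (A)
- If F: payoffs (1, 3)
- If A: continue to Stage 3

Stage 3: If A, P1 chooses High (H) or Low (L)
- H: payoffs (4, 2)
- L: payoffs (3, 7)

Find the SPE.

SPE: (O, F, H); Outcome (4, 4)

Work:
Stage 3: P1 chooses H (4 vs 3)
Stage 2: P2: F->3, A->2 (anticipating H). Choose F
Stage 1: P1: O->4, E->1 (anticipating F, H). Choose O
SPE path: O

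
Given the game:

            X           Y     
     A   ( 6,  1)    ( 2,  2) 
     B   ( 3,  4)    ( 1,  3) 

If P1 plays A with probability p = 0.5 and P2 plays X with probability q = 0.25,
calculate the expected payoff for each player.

E[P1] = 2.25, E[P2] = 2.5

Work:
E[P1] = p·q·π₁(A,X) + p·(1-q)·π₁(A,Y) + (1-p)·q·π₁(B,X) + (1-p)·(1-q)·π₁(B,Y)
= 0.5·0.25·6 + 0.5·0.75·2 + 0.5·0.25·3 + 0.5·0.75·1
= 2.25

E[P2] = 2.5 (similar calculation)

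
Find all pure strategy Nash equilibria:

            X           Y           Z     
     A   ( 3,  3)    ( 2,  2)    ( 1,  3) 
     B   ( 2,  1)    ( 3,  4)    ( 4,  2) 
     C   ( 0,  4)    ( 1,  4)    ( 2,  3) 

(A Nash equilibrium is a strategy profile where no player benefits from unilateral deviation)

Nash equilibrium: (A, X), (B, Y)

Work:
Best responses:
  P1 vs X: payoffs [3, 2, 0] → best response A (payoff 3)
  P1 vs Y: payoffs [2, 3, 1] → best response B (payoff 3)
  P1 vs Z: payoffs [1, 4, 2] → best response B (payoff 4)
  P2 vs A: payoffs [3, 2, 3] → best response X/Z (payoff 3)
  P2 vs B: payoffs [1, 4, 2] → best response Y (payoff 4)
  P2 vs C: payoffs [4, 4, 3] → best response X/Y (payoff 4)
Mutual best responses: (A,X), (B,Y) → Nash equilibria.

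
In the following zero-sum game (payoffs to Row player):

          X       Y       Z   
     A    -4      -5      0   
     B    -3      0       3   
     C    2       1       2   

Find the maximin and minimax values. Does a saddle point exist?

Maximin = 1, Minimax = 1, Saddle: True

Work:
Row minimums: [-5, -3, 1] → maximin = 1
Column maximums: [2, 1, 3] → minimax = 1
Saddle point exists! Game value = 1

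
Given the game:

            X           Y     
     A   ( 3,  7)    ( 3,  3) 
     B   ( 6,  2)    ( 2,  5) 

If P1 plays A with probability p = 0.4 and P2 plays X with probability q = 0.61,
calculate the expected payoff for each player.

E[P1] = 3.864, E[P2] = 4.078

Work:
E[P1] = p·q·π₁(A,X) + p·(1-q)·π₁(A,Y) + (1-p)·q·π₁(B,X) + (1-p)·(1-q)·π₁(B,Y)
= 0.4·0.61·3 + 0.4·0.39·3 + 0.6·0.61·6 + 0.6·0.39·2
= 3.864

E[P2] = 4.078 (similar calculation)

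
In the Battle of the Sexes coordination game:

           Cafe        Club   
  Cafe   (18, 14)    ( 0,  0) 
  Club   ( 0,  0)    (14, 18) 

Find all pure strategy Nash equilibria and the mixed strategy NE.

Pure NE: (Cafe, Cafe) and (Club, Club); Mixed NE: p = 0.5625, q = 0.4375

Work:
Check pure NE:
(Cafe, Cafe): (18, 14) - no unilateral deviation beneficial
(Club, Club): (14, 18) - no unilateral deviation beneficial
Mixed NE: P1 plays Cafe with p = 0.5625, P2 plays Cafe with q = 0.4375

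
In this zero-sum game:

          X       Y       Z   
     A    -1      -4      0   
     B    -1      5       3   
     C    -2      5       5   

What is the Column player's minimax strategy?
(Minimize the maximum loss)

Column should play X, value = -1

Work:
Column player minimizes Row's maximum payoff:
Column X: max payoff to Row = -1
Column Y: max payoff to Row = 5
Column Z: max payoff to Row = 5
Minimum is -1, achieved by column X.
Minimax strategy: X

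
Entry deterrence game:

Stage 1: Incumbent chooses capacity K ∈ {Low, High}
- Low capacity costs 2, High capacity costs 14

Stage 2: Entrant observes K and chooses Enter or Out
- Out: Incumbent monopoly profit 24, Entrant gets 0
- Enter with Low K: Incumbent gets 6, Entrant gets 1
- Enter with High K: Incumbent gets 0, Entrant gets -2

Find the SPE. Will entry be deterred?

SPE: (High, Enter|Low, Out|High); Entry deterred. Incumbent net profit = 10

Work:
After Low K: Entrant enters (1 > 0)
After High K: Entrant stays out (-2 < 0)
Incumbent: Low → 6−2=4, High → 24−14=10
Incumbent chooses High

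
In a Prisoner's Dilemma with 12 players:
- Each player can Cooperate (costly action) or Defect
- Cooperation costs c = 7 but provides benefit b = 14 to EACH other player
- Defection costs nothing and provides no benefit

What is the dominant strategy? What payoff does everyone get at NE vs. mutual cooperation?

Dominant: Defect; NE payoff = 0; Coop payoff = 147

Work:
Defect dominates (saves cost c = 7, benefit to others is external)
NE: All defect → everyone gets 0
If all cooperate: each receives (11)×14 - 7 = 147
Social dilemma: 147 > 0 but NE gives 0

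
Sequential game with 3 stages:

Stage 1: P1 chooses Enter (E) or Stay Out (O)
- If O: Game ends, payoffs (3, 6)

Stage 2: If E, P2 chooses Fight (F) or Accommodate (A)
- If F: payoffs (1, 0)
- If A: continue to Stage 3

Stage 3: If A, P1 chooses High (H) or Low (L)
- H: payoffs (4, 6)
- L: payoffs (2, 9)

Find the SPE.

SPE: (E, A, H); Outcome (4, 6)

Work:
Stage 3: P1 chooses H (4 vs 2)
Stage 2: P2: F->0, A->6 (anticipating H). Choose A
Stage 1: P1: O->3, E->4 (anticipating A, H). Choose E
SPE path: E -> A -> H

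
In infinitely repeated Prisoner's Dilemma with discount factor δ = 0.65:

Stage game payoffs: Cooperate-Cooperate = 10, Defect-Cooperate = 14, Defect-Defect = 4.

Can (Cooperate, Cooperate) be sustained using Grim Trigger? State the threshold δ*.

δ* = 0.4; since δ = 0.65 ≥ 0.4, cooperation can be sustained

Work:
For Grim Trigger:
Cooperate forever: 10/(1-δ)
Defect then punished: 14 + 4·δ/(1-δ)
Need: 10/(1-δ) ≥ 14 + 4·δ/(1-δ)
Solving: δ ≥ (T-R)/(T-P) = (14-10)/(14-4) = 0.4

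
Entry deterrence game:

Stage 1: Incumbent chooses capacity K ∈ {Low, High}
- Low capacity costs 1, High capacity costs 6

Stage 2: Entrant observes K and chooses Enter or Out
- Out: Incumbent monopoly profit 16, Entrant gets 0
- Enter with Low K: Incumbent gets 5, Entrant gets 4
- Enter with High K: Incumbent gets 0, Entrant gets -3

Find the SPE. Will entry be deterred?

SPE: (High, Enter|Low, Out|High); Entry deterred. Incumbent net profit = 10

Work:
After Low K: Entrant enters (4 > 0)
After High K: Entrant stays out (-3 < 0)
Incumbent: Low → 5−1=4, High → 16−6=10
Incumbent chooses High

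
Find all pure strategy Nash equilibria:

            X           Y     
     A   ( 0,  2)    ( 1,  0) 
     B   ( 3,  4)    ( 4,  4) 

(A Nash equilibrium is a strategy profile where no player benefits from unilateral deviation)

Nash equilibrium: (B, X), (B, Y)

Work:
Best responses:
  P1 vs X: payoffs [0, 3] → best response B (payoff 3)
  P1 vs Y: payoffs [1, 4] → best response B (payoff 4)
  P2 vs A: payoffs [2, 0] → best response X (payoff 2)
  P2 vs B: payoffs [4, 4] → best response X/Y (payoff 4)
Mutual best responses: (B,X), (B,Y) → Nash equilibria.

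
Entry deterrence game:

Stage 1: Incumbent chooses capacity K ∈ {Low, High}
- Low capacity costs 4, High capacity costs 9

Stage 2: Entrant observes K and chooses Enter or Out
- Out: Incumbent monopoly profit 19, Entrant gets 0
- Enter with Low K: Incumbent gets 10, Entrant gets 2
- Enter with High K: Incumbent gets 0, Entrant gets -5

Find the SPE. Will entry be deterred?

SPE: (High, Enter|Low, Out|High); Entry deterred. Incumbent net profit = 10

Work:
After Low K: Entrant enters (2 > 0)
After High K: Entrant stays out (-5 < 0)
Incumbent: Low → 10−4=6, High → 19−9=10
Incumbent chooses High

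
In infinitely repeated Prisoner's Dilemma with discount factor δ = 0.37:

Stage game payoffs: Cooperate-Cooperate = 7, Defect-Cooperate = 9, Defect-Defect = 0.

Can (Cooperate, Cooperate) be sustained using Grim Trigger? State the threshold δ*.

δ* = 0.2222; since δ = 0.37 ≥ 0.2222, cooperation can be sustained

Work:
For Grim Trigger:
Cooperate forever: 7/(1-δ)
Defect then punished: 9 + 0·δ/(1-δ)
Need: 7/(1-δ) ≥ 9 + 0·δ/(1-δ)
Solving: δ ≥ (T-R)/(T-P) = (9-7)/(9-0) = 0.2222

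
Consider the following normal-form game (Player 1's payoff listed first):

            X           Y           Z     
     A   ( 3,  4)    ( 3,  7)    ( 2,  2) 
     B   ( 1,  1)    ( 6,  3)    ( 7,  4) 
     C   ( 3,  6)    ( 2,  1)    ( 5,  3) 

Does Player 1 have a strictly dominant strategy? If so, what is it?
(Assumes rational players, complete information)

No strictly dominant strategy exists for Player 1

Work:
A strategy strictly dominates another if it gives a strictly higher payoff against every opponent action. Compare each pair of P1's strategies column-by-column:
  A vs B: [3 vs 1, 3 vs 6, 2 vs 7] → A does not strictly dominate B (column Y: 3 ≤ 6)
  A vs C: [3 vs 3, 3 vs 2, 2 vs 5] → A does not strictly dominate C (column X: 3 ≤ 3)
  B vs A: [1 vs 3, 6 vs 3, 7 vs 2] → B does not strictly dominate A (column X: 1 ≤ 3)
  B vs C: [1 vs 3, 6 vs 2, 7 vs 5] → B does not strictly dominate C (column X: 1 ≤ 3)
  C vs A: [3 vs 3, 2 vs 3, 5 vs 2] → C does not strictly dominate A (column X: 3 ≤ 3)
  C vs B: [3 vs 1, 2 vs 6, 5 vs 7] → C does not strictly dominate B (column Y: 2 ≤ 6)
No single strategy strictly dominates all others → no strictly dominant strategy.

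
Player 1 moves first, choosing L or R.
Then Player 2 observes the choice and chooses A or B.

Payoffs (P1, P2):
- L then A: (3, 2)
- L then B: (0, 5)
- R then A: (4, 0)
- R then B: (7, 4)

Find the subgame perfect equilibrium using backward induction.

P1 plays R, P2 plays B after L and B after R; Payoff (7, 4)

Work:
Backward induction:
After L: P2 chooses B → P1 gets 0
After R: P2 chooses B → P1 gets 7
P1 chooses R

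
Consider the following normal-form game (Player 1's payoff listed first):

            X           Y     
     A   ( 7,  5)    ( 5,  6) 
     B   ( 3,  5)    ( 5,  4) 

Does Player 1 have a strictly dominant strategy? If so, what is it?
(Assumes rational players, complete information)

No strictly dominant strategy exists for Player 1

Work:
A strategy strictly dominates another if it gives a strictly higher payoff against every opponent action. Compare each pair of P1's strategies column-by-column:
  A vs B: [7 vs 3, 5 vs 5] → A does not strictly dominate B (column Y: 5 ≤ 5)
  B vs A: [3 vs 7, 5 vs 5] → B does not strictly dominate A (column X: 3 ≤ 7)
No single strategy strictly dominates all others → no strictly dominant strategy.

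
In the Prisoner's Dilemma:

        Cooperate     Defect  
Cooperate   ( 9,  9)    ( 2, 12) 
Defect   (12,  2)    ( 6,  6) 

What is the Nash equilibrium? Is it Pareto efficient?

(Defect, Defect) is NE; not Pareto efficient

Work:
Defect dominates Cooperate for both players:
If P2 cooperates: Defect (12) > Cooperate (9)
If P2 defects: Defect (6) > Cooperate (2)
NE: (Defect, Defect) with payoff (6, 6)
But (Cooperate, Cooperate) = (9, 9) Pareto dominates (6, 6)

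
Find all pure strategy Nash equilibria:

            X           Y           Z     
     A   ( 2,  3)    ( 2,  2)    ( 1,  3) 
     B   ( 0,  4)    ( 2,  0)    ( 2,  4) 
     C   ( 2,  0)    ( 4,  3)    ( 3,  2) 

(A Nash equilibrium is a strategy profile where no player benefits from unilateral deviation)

Nash equilibrium: (A, X), (C, Y)

Work:
Best responses:
  P1 vs X: payoffs [2, 0, 2] → best response A/C (payoff 2)
  P1 vs Y: payoffs [2, 2, 4] → best response C (payoff 4)
  P1 vs Z: payoffs [1, 2, 3] → best response C (payoff 3)
  P2 vs A: payoffs [3, 2, 3] → best response X/Z (payoff 3)
  P2 vs B: payoffs [4, 0, 4] → best response X/Z (payoff 4)
  P2 vs C: payoffs [0, 3, 2] → best response Y (payoff 3)
Mutual best responses: (A,X), (C,Y) → Nash equilibria.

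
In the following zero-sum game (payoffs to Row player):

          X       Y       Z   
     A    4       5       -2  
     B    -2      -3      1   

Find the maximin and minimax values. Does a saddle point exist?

Maximin = -2, Minimax = 1, Saddle: False

Work:
Row minimums: [-2, -3] → maximin = -2
Column maximums: [4, 5, 1] → minimax = 1
No saddle point (maximin ≠ minimax). Mixed strategy needed.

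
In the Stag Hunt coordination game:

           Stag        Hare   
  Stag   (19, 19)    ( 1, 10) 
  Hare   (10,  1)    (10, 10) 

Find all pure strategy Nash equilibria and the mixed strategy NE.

Pure NE: (Stag, Stag) and (Hare, Hare); Mixed NE: p = 0.5, q = 0.5

Work:
Check pure NE:
(Stag, Stag): (19, 19) - no unilateral deviation beneficial
(Hare, Hare): (10, 10) - no unilateral deviation beneficial
Mixed NE: P1 plays Stag with p = 0.5, P2 plays Stag with q = 0.5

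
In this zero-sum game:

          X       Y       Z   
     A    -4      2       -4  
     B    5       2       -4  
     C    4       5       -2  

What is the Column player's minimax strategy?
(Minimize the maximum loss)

Column should play Z, value = -2

Work:
Column player minimizes Row's maximum payoff:
Column X: max payoff to Row = 5
Column Y: max payoff to Row = 5
Column Z: max payoff to Row = -2
Minimum is -2, achieved by column Z.
Minimax strategy: Z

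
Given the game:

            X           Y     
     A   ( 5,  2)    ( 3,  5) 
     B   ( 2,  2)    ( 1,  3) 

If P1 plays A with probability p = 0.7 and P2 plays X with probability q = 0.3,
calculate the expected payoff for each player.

E[P1] = 2.91, E[P2] = 3.68

Work:
E[P1] = p·q·π₁(A,X) + p·(1-q)·π₁(A,Y) + (1-p)·q·π₁(B,X) + (1-p)·(1-q)·π₁(B,Y)
= 0.7·0.3·5 + 0.7·0.7·3 + 0.3·0.3·2 + 0.3·0.7·1
= 2.91

E[P2] = 3.68 (similar calculation)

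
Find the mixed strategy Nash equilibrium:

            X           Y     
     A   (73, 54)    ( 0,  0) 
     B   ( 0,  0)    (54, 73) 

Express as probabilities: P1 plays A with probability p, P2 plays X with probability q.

p = 0.5748, q = 0.4252

Work:
Find probabilities that make opponent indifferent:
P2 chooses q to make P1 indifferent between A and B
P1 chooses p to make P2 indifferent between X and Y
Mixed NE: P1 plays (A: 0.5748, B: 0.4252), P2 plays (X: 0.4252, Y: 0.5748)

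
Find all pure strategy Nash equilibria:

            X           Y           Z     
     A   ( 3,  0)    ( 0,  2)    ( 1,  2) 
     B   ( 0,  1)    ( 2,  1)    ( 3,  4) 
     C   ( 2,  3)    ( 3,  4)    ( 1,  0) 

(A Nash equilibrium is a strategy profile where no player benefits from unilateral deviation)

Nash equilibrium: (B, Z), (C, Y)

Work:
Best responses:
  P1 vs X: payoffs [3, 0, 2] → best response A (payoff 3)
  P1 vs Y: payoffs [0, 2, 3] → best response C (payoff 3)
  P1 vs Z: payoffs [1, 3, 1] → best response B (payoff 3)
  P2 vs A: payoffs [0, 2, 2] → best response Y/Z (payoff 2)
  P2 vs B: payoffs [1, 1, 4] → best response Z (payoff 4)
  P2 vs C: payoffs [3, 4, 0] → best response Y (payoff 4)
Mutual best responses: (B,Z), (C,Y) → Nash equilibria.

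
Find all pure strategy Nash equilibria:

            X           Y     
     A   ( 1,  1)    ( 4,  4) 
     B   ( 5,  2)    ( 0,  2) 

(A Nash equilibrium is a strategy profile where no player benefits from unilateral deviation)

Nash equilibrium: (A, Y), (B, X)

Work:
Best responses:
  P1 vs X: payoffs [1, 5] → best response B (payoff 5)
  P1 vs Y: payoffs [4, 0] → best response A (payoff 4)
  P2 vs A: payoffs [1, 4] → best response Y (payoff 4)
  P2 vs B: payoffs [2, 2] → best response X/Y (payoff 2)
Mutual best responses: (A,Y), (B,X) → Nash equilibria.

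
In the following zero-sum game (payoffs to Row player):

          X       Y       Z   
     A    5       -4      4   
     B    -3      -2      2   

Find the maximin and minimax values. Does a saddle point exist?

Maximin = -3, Minimax = -2, Saddle: False

Work:
Row minimums: [-4, -3] → maximin = -3
Column maximums: [5, -2, 4] → minimax = -2
No saddle point (maximin ≠ minimax). Mixed strategy needed.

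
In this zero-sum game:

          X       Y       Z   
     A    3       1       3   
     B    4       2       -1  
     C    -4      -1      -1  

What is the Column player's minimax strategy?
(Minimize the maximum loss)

Column should play Y, value = 2

Work:
Column player minimizes Row's maximum payoff:
Column X: max payoff to Row = 4
Column Y: max payoff to Row = 2
Column Z: max payoff to Row = 3
Minimum is 2, achieved by column Y.
Minimax strategy: Y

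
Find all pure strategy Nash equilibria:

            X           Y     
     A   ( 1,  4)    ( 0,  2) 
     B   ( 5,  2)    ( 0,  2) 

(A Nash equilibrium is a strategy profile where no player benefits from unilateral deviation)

Nash equilibrium: (B, X), (B, Y)

Work:
Best responses:
  P1 vs X: payoffs [1, 5] → best response B (payoff 5)
  P1 vs Y: payoffs [0, 0] → best response A/B (payoff 0)
  P2 vs A: payoffs [4, 2] → best response X (payoff 4)
  P2 vs B: payoffs [2, 2] → best response X/Y (payoff 2)
Mutual best responses: (B,X), (B,Y) → Nash equilibria.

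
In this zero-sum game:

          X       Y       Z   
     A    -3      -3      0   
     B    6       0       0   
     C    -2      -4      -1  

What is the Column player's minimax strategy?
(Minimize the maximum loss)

Column should play Y or Z (all achieve the minimum), value = 0

Work:
Column player minimizes Row's maximum payoff:
Column X: max payoff to Row = 6
Column Y: max payoff to Row = 0
Column Z: max payoff to Row = 0
Minimum is 0, achieved by columns Y, Z (tied).
Each of Y or Z is a minimax strategy.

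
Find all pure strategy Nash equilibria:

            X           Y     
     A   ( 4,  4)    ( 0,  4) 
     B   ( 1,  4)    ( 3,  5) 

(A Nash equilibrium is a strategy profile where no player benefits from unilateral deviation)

Nash equilibrium: (A, X), (B, Y)

Work:
Best responses:
  P1 vs X: payoffs [4, 1] → best response A (payoff 4)
  P1 vs Y: payoffs [0, 3] → best response B (payoff 3)
  P2 vs A: payoffs [4, 4] → best response X/Y (payoff 4)
  P2 vs B: payoffs [4, 5] → best response Y (payoff 5)
Mutual best responses: (A,X), (B,Y) → Nash equilibria.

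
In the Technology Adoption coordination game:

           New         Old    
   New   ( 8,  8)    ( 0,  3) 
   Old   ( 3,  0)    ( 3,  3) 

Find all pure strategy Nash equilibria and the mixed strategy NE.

Pure NE: (New, New) and (Old, Old); Mixed NE: p = 0.375, q = 0.375

Work:
Check pure NE:
(New, New): (8, 8) - no unilateral deviation beneficial
(Old, Old): (3, 3) - no unilateral deviation beneficial
Mixed NE: P1 plays New with p = 0.375, P2 plays New with q = 0.375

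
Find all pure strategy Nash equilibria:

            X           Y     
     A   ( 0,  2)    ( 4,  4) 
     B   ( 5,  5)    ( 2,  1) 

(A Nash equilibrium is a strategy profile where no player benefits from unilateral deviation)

Nash equilibrium: (A, Y), (B, X)

Work:
Best responses:
  P1 vs X: payoffs [0, 5] → best response B (payoff 5)
  P1 vs Y: payoffs [4, 2] → best response A (payoff 4)
  P2 vs A: payoffs [2, 4] → best response Y (payoff 4)
  P2 vs B: payoffs [5, 1] → best response X (payoff 5)
Mutual best responses: (A,Y), (B,X) → Nash equilibria.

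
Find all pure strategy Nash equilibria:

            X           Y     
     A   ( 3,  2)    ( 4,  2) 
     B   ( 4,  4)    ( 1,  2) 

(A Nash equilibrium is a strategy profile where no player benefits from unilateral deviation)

Nash equilibrium: (A, Y), (B, X)

Work:
Best responses:
  P1 vs X: payoffs [3, 4] → best response B (payoff 4)
  P1 vs Y: payoffs [4, 1] → best response A (payoff 4)
  P2 vs A: payoffs [2, 2] → best response X/Y (payoff 2)
  P2 vs B: payoffs [4, 2] → best response X (payoff 4)
Mutual best responses: (A,Y), (B,X) → Nash equilibria.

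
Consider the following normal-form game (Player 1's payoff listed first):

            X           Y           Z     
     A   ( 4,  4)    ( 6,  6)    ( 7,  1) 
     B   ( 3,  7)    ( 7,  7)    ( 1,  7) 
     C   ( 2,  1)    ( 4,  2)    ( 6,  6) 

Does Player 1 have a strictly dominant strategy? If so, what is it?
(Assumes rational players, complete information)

No strictly dominant strategy exists for Player 1

Work:
A strategy strictly dominates another if it gives a strictly higher payoff against every opponent action. Compare each pair of P1's strategies column-by-column:
  A vs B: [4 vs 3, 6 vs 7, 7 vs 1] → A does not strictly dominate B (column Y: 6 ≤ 7)
  A vs C: [4 vs 2, 6 vs 4, 7 vs 6] → A strictly dominates C
  B vs A: [3 vs 4, 7 vs 6, 1 vs 7] → B does not strictly dominate A (column X: 3 ≤ 4)
  B vs C: [3 vs 2, 7 vs 4, 1 vs 6] → B does not strictly dominate C (column Z: 1 ≤ 6)
  C vs A: [2 vs 4, 4 vs 6, 6 vs 7] → C does not strictly dominate A (column X: 2 ≤ 4)
  C vs B: [2 vs 3, 4 vs 7, 6 vs 1] → C does not strictly dominate B (column X: 2 ≤ 3)
No single strategy strictly dominates all others → no strictly dominant strategy.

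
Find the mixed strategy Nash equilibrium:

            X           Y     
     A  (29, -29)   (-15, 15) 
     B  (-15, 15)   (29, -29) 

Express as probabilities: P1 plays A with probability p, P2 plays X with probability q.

p = 0.5, q = 0.5

Work:
Find probabilities that make opponent indifferent:
P2 chooses q to make P1 indifferent between A and B
P1 chooses p to make P2 indifferent between X and Y
Mixed NE: P1 plays (A: 0.5, B: 0.5), P2 plays (X: 0.5, Y: 0.5)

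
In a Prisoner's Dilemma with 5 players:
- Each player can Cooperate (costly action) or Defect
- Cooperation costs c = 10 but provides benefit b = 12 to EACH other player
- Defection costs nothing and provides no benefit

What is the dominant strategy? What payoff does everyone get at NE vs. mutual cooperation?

Dominant: Defect; NE payoff = 0; Coop payoff = 38

Work:
Defect dominates (saves cost c = 10, benefit to others is external)
NE: All defect → everyone gets 0
If all cooperate: each receives (4)×12 - 10 = 38
Social dilemma: 38 > 0 but NE gives 0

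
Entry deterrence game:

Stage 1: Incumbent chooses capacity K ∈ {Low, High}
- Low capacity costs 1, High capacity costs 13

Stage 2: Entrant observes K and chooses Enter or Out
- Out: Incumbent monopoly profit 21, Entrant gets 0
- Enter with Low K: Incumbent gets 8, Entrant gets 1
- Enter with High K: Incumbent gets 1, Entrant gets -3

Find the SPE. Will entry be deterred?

SPE: (High, Enter|Low, Out|High); Entry deterred. Incumbent net profit = 8

Work:
After Low K: Entrant enters (1 > 0)
After High K: Entrant stays out (-3 < 0)
Incumbent: Low → 8−1=7, High → 21−13=8
Incumbent chooses High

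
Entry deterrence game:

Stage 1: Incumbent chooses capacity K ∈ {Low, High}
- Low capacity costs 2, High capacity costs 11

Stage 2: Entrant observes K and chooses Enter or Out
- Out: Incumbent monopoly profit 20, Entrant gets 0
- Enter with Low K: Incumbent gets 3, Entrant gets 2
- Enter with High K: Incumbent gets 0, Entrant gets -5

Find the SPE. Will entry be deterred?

SPE: (High, Enter|Low, Out|High); Entry deterred. Incumbent net profit = 9

Work:
After Low K: Entrant enters (2 > 0)
After High K: Entrant stays out (-5 < 0)
Incumbent: Low → 3−2=1, High → 20−11=9
Incumbent chooses High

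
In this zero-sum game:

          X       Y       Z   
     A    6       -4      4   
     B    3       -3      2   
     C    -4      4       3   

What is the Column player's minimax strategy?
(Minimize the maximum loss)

Column should play Y or Z (all achieve the minimum), value = 4

Work:
Column player minimizes Row's maximum payoff:
Column X: max payoff to Row = 6
Column Y: max payoff to Row = 4
Column Z: max payoff to Row = 4
Minimum is 4, achieved by columns Y, Z (tied).
Each of Y or Z is a minimax strategy.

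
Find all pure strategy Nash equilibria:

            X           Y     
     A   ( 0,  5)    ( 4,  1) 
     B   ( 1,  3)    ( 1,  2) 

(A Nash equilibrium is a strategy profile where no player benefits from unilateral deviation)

Nash equilibrium: (B, X)

Work:
Best responses:
  P1 vs X: payoffs [0, 1] → best response B (payoff 1)
  P1 vs Y: payoffs [4, 1] → best response A (payoff 4)
  P2 vs A: payoffs [5, 1] → best response X (payoff 5)
  P2 vs B: payoffs [3, 2] → best response X (payoff 3)
Mutual best responses: (B,X) → Nash equilibria.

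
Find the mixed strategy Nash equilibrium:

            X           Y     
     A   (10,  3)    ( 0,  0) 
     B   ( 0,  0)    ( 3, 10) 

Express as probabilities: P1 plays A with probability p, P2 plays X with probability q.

p = 0.7692, q = 0.2308

Work:
Find probabilities that make opponent indifferent:
P2 chooses q to make P1 indifferent between A and B
P1 chooses p to make P2 indifferent between X and Y
Mixed NE: P1 plays (A: 0.7692, B: 0.2308), P2 plays (X: 0.2308, Y: 0.7692)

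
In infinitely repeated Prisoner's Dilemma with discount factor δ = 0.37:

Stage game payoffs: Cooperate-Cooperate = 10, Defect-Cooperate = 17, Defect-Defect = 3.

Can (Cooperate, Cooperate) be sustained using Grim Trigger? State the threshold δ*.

δ* = 0.5; since δ = 0.37 < 0.5, cooperation cannot be sustained

Work:
For Grim Trigger:
Cooperate forever: 10/(1-δ)
Defect then punished: 17 + 3·δ/(1-δ)
Need: 10/(1-δ) ≥ 17 + 3·δ/(1-δ)
Solving: δ ≥ (T-R)/(T-P) = (17-10)/(17-3) = 0.5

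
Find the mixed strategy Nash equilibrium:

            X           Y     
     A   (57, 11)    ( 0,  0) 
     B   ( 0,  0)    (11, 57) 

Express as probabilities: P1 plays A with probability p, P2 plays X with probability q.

p = 0.8382, q = 0.1618

Work:
Find probabilities that make opponent indifferent:
P2 chooses q to make P1 indifferent between A and B
P1 chooses p to make P2 indifferent between X and Y
Mixed NE: P1 plays (A: 0.8382, B: 0.1618), P2 plays (X: 0.1618, Y: 0.8382)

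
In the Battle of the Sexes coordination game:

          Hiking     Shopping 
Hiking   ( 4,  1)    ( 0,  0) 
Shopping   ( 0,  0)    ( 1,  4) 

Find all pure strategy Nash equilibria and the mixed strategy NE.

Pure NE: (Hiking, Hiking) and (Shopping, Shopping); Mixed NE: p = 0.8, q = 0.2

Work:
Check pure NE:
(Hiking, Hiking): (4, 1) - no unilateral deviation beneficial
(Shopping, Shopping): (1, 4) - no unilateral deviation beneficial
Mixed NE: P1 plays Hiking with p = 0.8, P2 plays Hiking with q = 0.2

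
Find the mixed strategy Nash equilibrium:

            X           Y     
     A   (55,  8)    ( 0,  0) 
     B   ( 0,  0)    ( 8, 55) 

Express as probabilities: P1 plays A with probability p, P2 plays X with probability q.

p = 0.873, q = 0.127

Work:
Find probabilities that make opponent indifferent:
P2 chooses q to make P1 indifferent between A and B
P1 chooses p to make P2 indifferent between X and Y
Mixed NE: P1 plays (A: 0.873, B: 0.127), P2 plays (X: 0.127, Y: 0.873)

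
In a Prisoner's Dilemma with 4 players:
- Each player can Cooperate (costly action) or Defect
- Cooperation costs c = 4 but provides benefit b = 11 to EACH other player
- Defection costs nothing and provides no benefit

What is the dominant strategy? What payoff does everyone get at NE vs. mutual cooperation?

Dominant: Defect; NE payoff = 0; Coop payoff = 29

Work:
Defect dominates (saves cost c = 4, benefit to others is external)
NE: All defect → everyone gets 0
If all cooperate: each receives (3)×11 - 4 = 29
Social dilemma: 29 > 0 but NE gives 0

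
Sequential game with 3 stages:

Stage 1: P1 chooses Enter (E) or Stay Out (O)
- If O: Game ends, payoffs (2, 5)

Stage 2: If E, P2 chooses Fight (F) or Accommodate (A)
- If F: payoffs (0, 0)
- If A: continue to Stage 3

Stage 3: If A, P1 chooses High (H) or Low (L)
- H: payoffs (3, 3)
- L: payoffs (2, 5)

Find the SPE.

SPE: (E, A, H); Outcome (3, 3)

Work:
Stage 3: P1 chooses H (3 vs 2)
Stage 2: P2: F->0, A->3 (anticipating H). Choose A
Stage 1: P1: O->2, E->3 (anticipating A, H). Choose E
SPE path: E -> A -> H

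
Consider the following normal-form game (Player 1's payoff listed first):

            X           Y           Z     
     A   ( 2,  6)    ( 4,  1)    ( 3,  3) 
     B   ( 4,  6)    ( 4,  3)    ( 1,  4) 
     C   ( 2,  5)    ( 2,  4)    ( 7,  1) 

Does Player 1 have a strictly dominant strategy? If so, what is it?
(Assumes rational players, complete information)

No strictly dominant strategy exists for Player 1

Work:
A strategy strictly dominates another if it gives a strictly higher payoff against every opponent action. Compare each pair of P1's strategies column-by-column:
  A vs B: [2 vs 4, 4 vs 4, 3 vs 1] → A does not strictly dominate B (column X: 2 ≤ 4)
  A vs C: [2 vs 2, 4 vs 2, 3 vs 7] → A does not strictly dominate C (column X: 2 ≤ 2)
  B vs A: [4 vs 2, 4 vs 4, 1 vs 3] → B does not strictly dominate A (column Y: 4 ≤ 4)
  B vs C: [4 vs 2, 4 vs 2, 1 vs 7] → B does not strictly dominate C (column Z: 1 ≤ 7)
  C vs A: [2 vs 2, 2 vs 4, 7 vs 3] → C does not strictly dominate A (column X: 2 ≤ 2)
  C vs B: [2 vs 4, 2 vs 4, 7 vs 1] → C does not strictly dominate B (column X: 2 ≤ 4)
No single strategy strictly dominates all others → no strictly dominant strategy.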